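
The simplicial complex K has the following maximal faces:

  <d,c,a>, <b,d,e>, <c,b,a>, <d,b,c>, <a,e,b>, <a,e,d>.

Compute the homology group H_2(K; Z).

Fix the vertex order a < b < c < d < e and write every simplex with vertices in increasing order. Then dim K = 2 and the simplices of K are:

  0-simplices (5): a, b, c, d, e
  1-simplices (9): ab, ac, ad, ae, bc, bd, be, cd, de
  2-simplices (6): abc, abe, acd, ade, bcd, bde

Hence C_0 ≅ Z^5, C_1 ≅ Z^9, C_2 ≅ Z^6.

∂_1: C_1 → C_0 maps an edge to its endpoints' difference, ∂[p,q] = q − p. For instance
  ∂ab = b − a.
The 5×9 boundary matrix has rank 4 and Smith normal form diag(1,1,1,1).

∂_2: C_2 → C_1 sends each 2-simplex [p,q,r] to [q,r] − [p,r] + [p,q]. For instance
  ∂abe = be − ae + ab,
  ∂acd = cd − ad + ac.
The 9×6 boundary matrix has rank 5 and Smith normal form diag(1,1,1,1,1).

Reading off H_k = ker ∂_k / im ∂_{k+1}:

  H_2: rank ker ∂_2 − rank ∂_3 = (6 − 5) − 0 = 1, and there is no ∂_3, so H_2 ≅ Z.

(K is a triangulation of the 2-sphere S^2.)

H_2 = Z.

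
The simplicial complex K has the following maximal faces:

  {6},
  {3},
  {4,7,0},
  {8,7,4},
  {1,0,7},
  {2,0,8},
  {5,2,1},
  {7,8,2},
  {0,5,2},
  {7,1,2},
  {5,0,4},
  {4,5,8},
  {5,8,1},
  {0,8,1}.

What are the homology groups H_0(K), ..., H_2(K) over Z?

H_0 ≅ Z^3,  H_1 ≅ Z/2,  H_2 = 0.

K has 9 vertices, 18 edges, 12 triangles.
rank ∂_0 = 0, rank ∂_1 = 6 ⇒ b_0 = 9 − 0 − 6 = 3; all invariant factors of ∂_1 are 1 so no torsion. So H_0 = Z^3.
rank ∂_1 = 6, rank ∂_2 = 12 ⇒ b_1 = 18 − 6 − 12 = 0; ∂_2 has invariant factor(s) [2] giving torsion. So H_1 = Z/2.
rank ∂_2 = 12, rank ∂_3 = 0 ⇒ b_2 = 12 − 12 − 0 = 0. So H_2 = 0.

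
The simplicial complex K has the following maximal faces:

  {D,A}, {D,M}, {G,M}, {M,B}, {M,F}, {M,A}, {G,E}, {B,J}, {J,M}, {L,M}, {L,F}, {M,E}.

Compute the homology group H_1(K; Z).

Order the vertices as A < B < D < E < F < G < J < L < M. Listing each simplex with vertices in this order, K has dimension 1 with simplices:

  0-simplices (9): A, B, D, E, F, G, J, L, M
  1-simplices (12): AD, AM, BJ, BM, DM, EG, EM, FL, FM, GM, JM, LM

Hence C_0 ≅ Z^9, C_1 ≅ Z^12.

∂_1: C_1 → C_0 maps an edge to its endpoints' difference, ∂[p,q] = q − p.
As a 9×12 matrix over Z this has rank 8, with invariant factors (1,1,1,1,1,1,1,1).

Computing H_k = (kernel of ∂_k) / (image of ∂_{k+1}):

  H_1: rank ker ∂_1 − rank ∂_2 = (12 − 8) − 0 = 4, and there is no ∂_2, so H_1 = Z^4.

H_1 ≅ Z^4.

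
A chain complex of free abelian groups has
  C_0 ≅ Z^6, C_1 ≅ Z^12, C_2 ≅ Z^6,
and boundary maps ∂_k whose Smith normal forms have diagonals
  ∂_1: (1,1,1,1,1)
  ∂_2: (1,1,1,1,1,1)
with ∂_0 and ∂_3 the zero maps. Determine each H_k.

H_0 = Z,  H_1 = Z,  H_2 = 0.

H_0: b_0 = 6 − 0 − 5 = 1; torsion from ∂_1 factors > 1: none. So H_0 = Z.
H_1: b_1 = 12 − 5 − 6 = 1; torsion from ∂_2 factors > 1: none. So H_1 = Z.
H_2: b_2 = 6 − 6 − 0 = 0; torsion from ∂_3 factors > 1: none. So H_2 = 0.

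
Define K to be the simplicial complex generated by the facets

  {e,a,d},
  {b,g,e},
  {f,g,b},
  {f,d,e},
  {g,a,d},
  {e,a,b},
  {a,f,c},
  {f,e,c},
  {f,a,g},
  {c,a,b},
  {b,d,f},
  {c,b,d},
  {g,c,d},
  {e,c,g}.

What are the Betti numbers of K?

K has 7 vertices, 21 edges, 14 triangles.
rank ∂_0 = 0, rank ∂_1 = 6 ⇒ b_0 = 7 − 0 − 6 = 1; all invariant factors of ∂_1 are 1 so no torsion. So H_0 ≅ Z.
rank ∂_1 = 6, rank ∂_2 = 13 ⇒ b_1 = 21 − 6 − 13 = 2; all invariant factors of ∂_2 are 1 so no torsion. So H_1 ≅ Z^2.
rank ∂_2 = 13, rank ∂_3 = 0 ⇒ b_2 = 14 − 13 − 0 = 1. So H_2 ≅ Z.

b_0 = 1, b_1 = 2, b_2 = 1.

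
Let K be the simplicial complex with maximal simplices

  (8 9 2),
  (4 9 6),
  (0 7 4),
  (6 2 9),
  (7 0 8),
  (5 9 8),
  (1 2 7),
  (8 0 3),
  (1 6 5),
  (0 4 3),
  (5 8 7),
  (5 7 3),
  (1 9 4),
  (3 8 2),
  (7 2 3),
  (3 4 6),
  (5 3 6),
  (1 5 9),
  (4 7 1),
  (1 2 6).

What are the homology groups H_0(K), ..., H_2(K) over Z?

K has 10 vertices, 30 edges, 20 triangles.
rank ∂_0 = 0, rank ∂_1 = 9 ⇒ b_0 = 10 − 0 − 9 = 1; all invariant factors of ∂_1 are 1 so no torsion. So H_0 = Z.
rank ∂_1 = 9, rank ∂_2 = 20 ⇒ b_1 = 30 − 9 − 20 = 1; ∂_2 has invariant factor(s) [2] giving torsion. So H_1 = Z ⊕ Z/2Z.
rank ∂_2 = 20, rank ∂_3 = 0 ⇒ b_2 = 20 − 20 − 0 = 0. So H_2 = 0.

H_0 = Z,  H_1 = Z ⊕ Z/2Z,  H_2 = 0.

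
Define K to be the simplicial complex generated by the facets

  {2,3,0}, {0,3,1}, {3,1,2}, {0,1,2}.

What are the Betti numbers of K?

Take the total order 0 < 1 < 2 < 3 on the vertex set. Then K (dimension 2) consists of the simplices:

  0-simplices (4): [0], [1], [2], [3]
  1-simplices (6): [0,1], [0,2], [0,3], [1,2], [1,3], [2,3]
  2-simplices (4): [0,1,2], [0,1,3], [0,2,3], [1,2,3]

so the chain groups are C_0 ≅ Z^4, C_1 ≅ Z^6, C_2 ≅ Z^4.

Boundary ∂_1: C_1 → C_0 sends each edge [p,q] (with p < q) to q − p. For instance
  ∂[0,2] = [2] − [0].
The 4×6 boundary matrix has rank 3 and Smith normal form diag(1,1,1).

The boundary map ∂_2: C_2 → C_1 acts by ∂[p,q,r] = [q,r] − [p,r] + [p,q]. For instance
  ∂[0,1,3] = [1,3] − [0,3] + [0,1],
  ∂[0,1,2] = [1,2] − [0,2] + [0,1].
As a 6×4 matrix over Z this has rank 3, with invariant factors (1,1,1).

Reading off H_k = ker ∂_k / im ∂_{k+1}:

  H_0: rank C_0 − rank ∂_1 = 4 − 3 = 1, and the invariant factors of ∂_1 are all 1, so H_0 = Z.
  H_1: rank ker ∂_1 − rank ∂_2 = (6 − 3) − 3 = 0, and the invariant factors of ∂_2 are all 1, so H_1 = 0.
  H_2: rank ker ∂_2 − rank ∂_3 = (4 − 3) − 0 = 1, and there is no ∂_3, so H_2 = Z.

Hence the Betti numbers are b_0 = 1, b_1 = 0, b_2 = 1.

b_0 = 1, b_1 = 0, b_2 = 1.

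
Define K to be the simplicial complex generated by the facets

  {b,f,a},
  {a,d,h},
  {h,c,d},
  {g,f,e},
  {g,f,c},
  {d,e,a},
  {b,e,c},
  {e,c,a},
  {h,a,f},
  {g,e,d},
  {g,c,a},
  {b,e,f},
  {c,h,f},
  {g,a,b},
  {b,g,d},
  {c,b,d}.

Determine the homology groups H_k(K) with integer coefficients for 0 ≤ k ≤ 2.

H_0 ≅ Z,  H_1 ≅ Z^2,  H_2 ≅ Z.

We work with the vertex ordering a < b < c < d < e < f < g < h. The simplices of K, each written with vertices in increasing order, are:

  0-simplices (8): a, b, c, d, e, f, g, h
  1-simplices (24): ab, ac, ad, ae, af, ag, ah, bc, bd, be, bf, bg, cd, ce, cf, cg, ch, de, dg, dh, ef, eg, fg, fh
  2-simplices (16): abf, abg, ace, acg, ade, adh, afh, bcd, bce, bdg, bef, cdh, cfg, cfh, deg, efg

giving chain groups C_0 ≅ Z^8, C_1 ≅ Z^24, C_2 ≅ Z^16.

Boundary ∂_1: C_1 → C_0 sends each edge [p,q] (with p < q) to q − p.
The resulting 8×24 matrix has rank 7, and its Smith normal form has invariant factors (1,1,1,1,1,1,1).

∂_2: C_2 → C_1 maps a triangle to the signed sum of its edges. For instance
  ∂ace = ce − ae + ac,
  ∂bce = ce − be + bc.
The resulting 24×16 matrix has rank 15, and its Smith normal form has invariant factors (1,1,1,1,1,1,1,1,1,1,1,1,1,1,1).

From H_k ≅ ker(∂_k) / im(∂_{k+1}) we obtain:

  H_0: rank C_0 − rank ∂_1 = 8 − 7 = 1, and the invariant factors of ∂_1 are all 1, so H_0 = Z.
  H_1: rank ker ∂_1 − rank ∂_2 = (24 − 7) − 15 = 2, and the invariant factors of ∂_2 are all 1, so H_1 = Z^2.
  H_2: rank ker ∂_2 − rank ∂_3 = (16 − 15) − 0 = 1, and there is no ∂_3, so H_2 = Z.

(K is a triangulation of the torus T^2.)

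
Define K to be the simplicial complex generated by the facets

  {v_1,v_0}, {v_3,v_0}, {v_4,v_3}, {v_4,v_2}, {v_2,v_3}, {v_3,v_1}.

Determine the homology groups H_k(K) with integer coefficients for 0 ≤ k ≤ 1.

Fix the vertex order v_0 < v_1 < v_2 < v_3 < v_4 and write every simplex with vertices in increasing order. Then dim K = 1 and the simplices of K are:

  0-simplices (5): [v_0], [v_1], [v_2], [v_3], [v_4]
  1-simplices (6): [v_0,v_1], [v_0,v_3], [v_1,v_3], [v_2,v_3], [v_2,v_4], [v_3,v_4]

giving chain groups C_0 ≅ Z^5, C_1 ≅ Z^6.

The boundary map ∂_1: C_1 → C_0 is given by ∂[p,q] = [q] − [p]. For instance
  ∂[v_0,v_1] = [v_1] − [v_0].
The 5×6 boundary matrix has rank 4 and Smith normal form diag(1,1,1,1).

Computing H_k = (kernel of ∂_k) / (image of ∂_{k+1}):

  H_0: rank C_0 − rank ∂_1 = 5 − 4 = 1, and the invariant factors of ∂_1 are all 1, so H_0 = Z.
  H_1: rank ker ∂_1 − rank ∂_2 = (6 − 4) − 0 = 2, and there is no ∂_2, so H_1 = Z^2.

H_0 = Z,  H_1 = Z^2.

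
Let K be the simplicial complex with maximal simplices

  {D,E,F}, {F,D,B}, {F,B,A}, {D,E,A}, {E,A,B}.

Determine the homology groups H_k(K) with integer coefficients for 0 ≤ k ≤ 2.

Take the total order A < B < D < E < F on the vertex set. Then K (dimension 2) consists of the simplices:

  0-simplices (5): A, B, D, E, F
  1-simplices (10): AB, AD, AE, AF, BD, BE, BF, DE, DF, EF
  2-simplices (5): ABE, ABF, ADE, BDF, DEF

Hence C_0 ≅ Z^5, C_1 ≅ Z^10, C_2 ≅ Z^5.

∂_1: C_1 → C_0 maps an edge to its endpoints' difference, ∂[p,q] = q − p. For instance
  ∂EF = F − E.
As a 5×10 matrix over Z this has rank 4, with invariant factors (1,1,1,1).

∂_2: C_2 → C_1 sends each 2-simplex [p,q,r] to [q,r] − [p,r] + [p,q]. For instance
  ∂ADE = DE − AE + AD,
  ∂BDF = DF − BF + BD.
The 10×5 boundary matrix has rank 5 and Smith normal form diag(1,1,1,1,1).

Reading off H_k = ker ∂_k / im ∂_{k+1}:

  H_0: rank C_0 − rank ∂_1 = 5 − 4 = 1, and the invariant factors of ∂_1 are all 1, so H_0 = Z.
  H_1: rank ker ∂_1 − rank ∂_2 = (10 − 4) − 5 = 1, and the invariant factors of ∂_2 are all 1, so H_1 = Z.
  H_2: rank ker ∂_2 − rank ∂_3 = (5 − 5) − 0 = 0, and there is no ∂_3, so H_2 = 0.

H_0 = Z,  H_1 = Z,  H_2 = 0.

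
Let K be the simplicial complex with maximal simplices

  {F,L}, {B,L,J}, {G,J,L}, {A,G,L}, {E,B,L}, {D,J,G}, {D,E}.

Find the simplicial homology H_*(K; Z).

Fix the vertex order A < B < D < E < F < G < J < L and write every simplex with vertices in increasing order. Then dim K = 2 and the simplices of K are:

  0-simplices (8): A, B, D, E, F, G, J, L
  1-simplices (13): AG, AL, BE, BJ, BL, DE, DG, DJ, EL, FL, GJ, GL, JL
  2-simplices (5): AGL, BEL, BJL, DGJ, GJL

giving chain groups C_0 ≅ Z^8, C_1 ≅ Z^13, C_2 ≅ Z^5.

Boundary ∂_1: C_1 → C_0 is given by ∂[p,q] = [q] − [p]. For instance
  ∂GL = L − G.
The 8×13 boundary matrix has rank 7 and Smith normal form diag(1,1,1,1,1,1,1).

The boundary map ∂_2: C_2 → C_1 sends each 2-simplex [p,q,r] to [q,r] − [p,r] + [p,q]. For instance
  ∂AGL = GL − AL + AG,
  ∂BJL = JL − BL + BJ.
As a 13×5 matrix over Z this has rank 5, with invariant factors (1,1,1,1,1).

Computing H_k = (kernel of ∂_k) / (image of ∂_{k+1}):

  H_0: rank C_0 − rank ∂_1 = 8 − 7 = 1, and the invariant factors of ∂_1 are all 1, so H_0 ≅ Z.
  H_1: rank ker ∂_1 − rank ∂_2 = (13 − 7) − 5 = 1, and the invariant factors of ∂_2 are all 1, so H_1 ≅ Z.
  H_2: rank ker ∂_2 − rank ∂_3 = (5 − 5) − 0 = 0, and there is no ∂_3, so H_2 ≅ 0.

As a check, the Euler characteristic is 8 − 13 + 5 = 0, which agrees with 1 − 1 + 0 = 0.

H_0 ≅ Z,  H_1 ≅ Z,  H_2 = 0.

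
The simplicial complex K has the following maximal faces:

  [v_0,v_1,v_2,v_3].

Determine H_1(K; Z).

H_1 = 0.

Order the vertices as v_0 < v_1 < v_2 < v_3. Listing each simplex with vertices in this order, K has dimension 3 with simplices:

  0-simplices (4): [v_0], [v_1], [v_2], [v_3]
  1-simplices (6): [v_0,v_1], [v_0,v_2], [v_0,v_3], [v_1,v_2], [v_1,v_3], [v_2,v_3]
  2-simplices (4): [v_0,v_1,v_2], [v_0,v_1,v_3], [v_0,v_2,v_3], [v_1,v_2,v_3]
  3-simplices (1): [v_0,v_1,v_2,v_3]

Hence C_0 ≅ Z^4, C_1 ≅ Z^6, C_2 ≅ Z^4, C_3 ≅ Z^1.

∂_1: C_1 → C_0 is given by ∂[p,q] = [q] − [p]. For instance
  ∂[v_0,v_2] = [v_2] − [v_0].
The 4×6 boundary matrix has rank 3 and Smith normal form diag(1,1,1).

∂_2: C_2 → C_1 sends each 2-simplex [p,q,r] to [q,r] − [p,r] + [p,q]. For instance
  ∂[v_0,v_2,v_3] = [v_2,v_3] − [v_0,v_3] + [v_0,v_2],
  ∂[v_0,v_1,v_2] = [v_1,v_2] − [v_0,v_2] + [v_0,v_1].
The resulting 6×4 matrix has rank 3, and its Smith normal form has invariant factors (1,1,1).

∂_3: C_3 → C_2 sends each 3-simplex σ to the alternating sum Σ_i (−1)^i (σ with its i-th vertex removed). For instance
  ∂[v_0,v_1,v_2,v_3] = [v_1,v_2,v_3] − [v_0,v_2,v_3] + [v_0,v_1,v_3] − [v_0,v_1,v_2].
The 4×1 boundary matrix has rank 1 and Smith normal form diag(1).

From H_k ≅ ker(∂_k) / im(∂_{k+1}) we obtain:

  H_1: rank ker ∂_1 − rank ∂_2 = (6 − 3) − 3 = 0, and the invariant factors of ∂_2 are all 1, so H_1 ≅ 0.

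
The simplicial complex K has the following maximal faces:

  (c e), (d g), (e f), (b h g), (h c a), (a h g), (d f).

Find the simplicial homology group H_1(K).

We work with the vertex ordering a < b < c < d < e < f < g < h. The simplices of K, each written with vertices in increasing order, are:

  0-simplices (8): a, b, c, d, e, f, g, h
  1-simplices (11): ac, ag, ah, bg, bh, ce, ch, df, dg, ef, gh
  2-simplices (3): ach, agh, bgh

so the chain groups are C_0 ≅ Z^8, C_1 ≅ Z^11, C_2 ≅ Z^3.

∂_1: C_1 → C_0 maps an edge to its endpoints' difference, ∂[p,q] = q − p. For instance
  ∂ag = g − a.
The 8×11 boundary matrix has rank 7 and Smith normal form diag(1,1,1,1,1,1,1).

Boundary ∂_2: C_2 → C_1 acts by ∂[p,q,r] = [q,r] − [p,r] + [p,q]. For instance
  ∂agh = gh − ah + ag,
  ∂bgh = gh − bh + bg.
As a 11×3 matrix over Z this has rank 3, with invariant factors (1,1,1).

From H_k ≅ ker(∂_k) / im(∂_{k+1}) we obtain:

  H_1: rank ker ∂_1 − rank ∂_2 = (11 − 7) − 3 = 1, and the invariant factors of ∂_2 are all 1, so H_1 = Z.

H_1 = Z.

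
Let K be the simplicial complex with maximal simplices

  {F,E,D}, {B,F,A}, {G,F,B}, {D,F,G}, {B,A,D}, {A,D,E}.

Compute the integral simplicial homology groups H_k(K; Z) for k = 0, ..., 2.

Take the total order A < B < D < E < F < G on the vertex set. Then K (dimension 2) consists of the simplices:

  0-simplices (6): A, B, D, E, F, G
  1-simplices (12): AB, AD, AE, AF, BD, BF, BG, DE, DF, DG, EF, FG
  2-simplices (6): ABD, ABF, ADE, BFG, DEF, DFG

giving chain groups C_0 ≅ Z^6, C_1 ≅ Z^12, C_2 ≅ Z^6.

Boundary ∂_1: C_1 → C_0 is given by ∂[p,q] = [q] − [p]. For instance
  ∂AF = F − A.
The 6×12 boundary matrix has rank 5 and Smith normal form diag(1,1,1,1,1).

∂_2: C_2 → C_1 maps a triangle to the signed sum of its edges. For instance
  ∂ABF = BF − AF + AB,
  ∂DEF = EF − DF + DE.
As a 12×6 matrix over Z this has rank 6, with invariant factors (1,1,1,1,1,1).

Now H_k = ker ∂_k / im ∂_{k+1}, so:

  H_0: rank C_0 − rank ∂_1 = 6 − 5 = 1, and the invariant factors of ∂_1 are all 1, so H_0 ≅ Z.
  H_1: rank ker ∂_1 − rank ∂_2 = (12 − 5) − 6 = 1, and the invariant factors of ∂_2 are all 1, so H_1 ≅ Z.
  H_2: rank ker ∂_2 − rank ∂_3 = (6 − 6) − 0 = 0, and there is no ∂_3, so H_2 ≅ 0.

H_0 ≅ Z,  H_1 ≅ Z,  H_2 = 0.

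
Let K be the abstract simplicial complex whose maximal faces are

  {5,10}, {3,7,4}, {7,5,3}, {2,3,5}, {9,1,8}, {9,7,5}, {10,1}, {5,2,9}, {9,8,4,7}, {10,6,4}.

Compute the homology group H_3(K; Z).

H_3 ≅ 0.

Order the vertices as 1 < 2 < 3 < 4 < 5 < 6 < 7 < 8 < 9 < 10. Listing each simplex with vertices in this order, K has dimension 3 with simplices:

  0-simplices (10): [1], [2], [3], [4], [5], [6], [7], [8], [9], [10]
  1-simplices (21): [1,8], [1,9], [1,10], [2,3], [2,5], [2,9], [3,4], [3,5], [3,7], [4,6], [4,7], [4,8], [4,9], [4,10], [5,7], [5,9], [5,10], [6,10], [7,8], [7,9], [8,9]
  2-simplices (11): [1,8,9], [2,3,5], [2,5,9], [3,4,7], [3,5,7], [4,6,10], [4,7,8], [4,7,9], [4,8,9], [5,7,9], [7,8,9]
  3-simplices (1): [4,7,8,9]

giving chain groups C_0 ≅ Z^10, C_1 ≅ Z^21, C_2 ≅ Z^11, C_3 ≅ Z^1.

The boundary map ∂_1: C_1 → C_0 sends each edge [p,q] (with p < q) to q − p. For instance
  ∂[7,9] = [9] − [7].
As a 10×21 matrix over Z this has rank 9, with invariant factors (1,1,1,1,1,1,1,1,1).

Boundary ∂_2: C_2 → C_1 sends each 2-simplex [p,q,r] to [q,r] − [p,r] + [p,q]. For instance
  ∂[4,7,9] = [7,9] − [4,9] + [4,7],
  ∂[4,7,8] = [7,8] − [4,8] + [4,7].
As a 21×11 matrix over Z this has rank 10, with invariant factors (1,1,1,1,1,1,1,1,1,1).

The boundary map ∂_3: C_3 → C_2 sends each 3-simplex σ to the alternating sum Σ_i (−1)^i (σ with its i-th vertex removed). For instance
  ∂[4,7,8,9] = [7,8,9] − [4,8,9] + [4,7,9] − [4,7,8].
The 11×1 boundary matrix has rank 1 and Smith normal form diag(1).

From H_k ≅ ker(∂_k) / im(∂_{k+1}) we obtain:

  H_3: rank ker ∂_3 − rank ∂_4 = (1 − 1) − 0 = 0, and there is no ∂_4, so H_3 ≅ 0.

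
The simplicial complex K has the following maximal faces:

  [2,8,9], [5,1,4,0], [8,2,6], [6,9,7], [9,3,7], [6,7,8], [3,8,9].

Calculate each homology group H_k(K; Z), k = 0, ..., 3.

H_0 ≅ Z^2,  H_1 ≅ Z,  H_2 = 0,  H_3 = 0.

We work with the vertex ordering 0 < 1 < 2 < 3 < 4 < 5 < 6 < 7 < 8 < 9. The simplices of K, each written with vertices in increasing order, are:

  0-simplices (10): [0], [1], [2], [3], [4], [5], [6], [7], [8], [9]
  1-simplices (18): [0,1], [0,4], [0,5], [1,4], [1,5], [2,6], [2,8], [2,9], [3,7], [3,8], [3,9], [4,5], [6,7], [6,8], [6,9], [7,8], [7,9], [8,9]
  2-simplices (10): [0,1,4], [0,1,5], [0,4,5], [1,4,5], [2,6,8], [2,8,9], [3,7,9], [3,8,9], [6,7,8], [6,7,9]
  3-simplices (1): [0,1,4,5]

Hence C_0 ≅ Z^10, C_1 ≅ Z^18, C_2 ≅ Z^10, C_3 ≅ Z^1.

∂_1: C_1 → C_0 sends each edge [p,q] (with p < q) to q − p. For instance
  ∂[3,8] = [8] − [3].
This gives a 10×18 integer matrix of rank 8; reducing to Smith normal form yields diagonal entries (1,1,1,1,1,1,1,1).

∂_2: C_2 → C_1 acts by ∂[p,q,r] = [q,r] − [p,r] + [p,q]. For instance
  ∂[0,1,5] = [1,5] − [0,5] + [0,1],
  ∂[1,4,5] = [4,5] − [1,5] + [1,4].
As a 18×10 matrix over Z this has rank 9, with invariant factors (1,1,1,1,1,1,1,1,1).

∂_3: C_3 → C_2 sends each 3-simplex σ to the alternating sum Σ_i (−1)^i (σ with its i-th vertex removed). For instance
  ∂[0,1,4,5] = [1,4,5] − [0,4,5] + [0,1,5] − [0,1,4].
The 10×1 boundary matrix has rank 1 and Smith normal form diag(1).

From H_k ≅ ker(∂_k) / im(∂_{k+1}) we obtain:

  H_0: rank C_0 − rank ∂_1 = 10 − 8 = 2, and the invariant factors of ∂_1 are all 1, so H_0 = Z^2.
  H_1: rank ker ∂_1 − rank ∂_2 = (18 − 8) − 9 = 1, and the invariant factors of ∂_2 are all 1, so H_1 = Z.
  H_2: rank ker ∂_2 − rank ∂_3 = (10 − 9) − 1 = 0, and the invariant factors of ∂_3 are all 1, so H_2 = 0.
  H_3: rank ker ∂_3 − rank ∂_4 = (1 − 1) − 0 = 0, and there is no ∂_4, so H_3 = 0.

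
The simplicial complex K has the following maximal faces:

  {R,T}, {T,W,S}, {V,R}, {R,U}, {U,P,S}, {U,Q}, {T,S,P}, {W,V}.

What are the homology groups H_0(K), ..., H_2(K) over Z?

H_0 ≅ Z,  H_1 ≅ Z^2,  H_2 = 0.

Fix the vertex order P < Q < R < S < T < U < V < W and write every simplex with vertices in increasing order. Then dim K = 2 and the simplices of K are:

  0-simplices (8): P, Q, R, S, T, U, V, W
  1-simplices (12): PS, PT, PU, QU, RT, RU, RV, ST, SU, SW, TW, VW
  2-simplices (3): PST, PSU, STW

giving chain groups C_0 ≅ Z^8, C_1 ≅ Z^12, C_2 ≅ Z^3.

∂_1: C_1 → C_0 maps an edge to its endpoints' difference, ∂[p,q] = q − p. For instance
  ∂SW = W − S.
This gives a 8×12 integer matrix of rank 7; reducing to Smith normal form yields diagonal entries (1,1,1,1,1,1,1).

Boundary ∂_2: C_2 → C_1 sends each 2-simplex [p,q,r] to [q,r] − [p,r] + [p,q]. For instance
  ∂PST = ST − PT + PS,
  ∂PSU = SU − PU + PS.
The resulting 12×3 matrix has rank 3, and its Smith normal form has invariant factors (1,1,1).

Computing H_k = (kernel of ∂_k) / (image of ∂_{k+1}):

  H_0: rank C_0 − rank ∂_1 = 8 − 7 = 1, and the invariant factors of ∂_1 are all 1, so H_0 = Z.
  H_1: rank ker ∂_1 − rank ∂_2 = (12 − 7) − 3 = 2, and the invariant factors of ∂_2 are all 1, so H_1 = Z^2.
  H_2: rank ker ∂_2 − rank ∂_3 = (3 − 3) − 0 = 0, and there is no ∂_3, so H_2 = 0.

As a check, the Euler characteristic is 8 − 12 + 3 = -1, which agrees with 1 − 2 + 0 = -1.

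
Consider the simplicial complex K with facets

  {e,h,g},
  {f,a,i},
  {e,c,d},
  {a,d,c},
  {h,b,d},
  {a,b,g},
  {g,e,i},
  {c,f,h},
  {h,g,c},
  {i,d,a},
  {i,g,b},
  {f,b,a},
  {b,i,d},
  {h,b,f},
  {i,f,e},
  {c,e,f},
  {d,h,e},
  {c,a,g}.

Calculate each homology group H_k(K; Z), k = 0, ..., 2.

We work with the vertex ordering a < b < c < d < e < f < g < h < i. The simplices of K, each written with vertices in increasing order, are:

  0-simplices (9): a, b, c, d, e, f, g, h, i
  1-simplices (27): ab, ac, ad, af, ag, ai, bd, bf, bg, bh, bi, cd, ce, cf, cg, ch, de, dh, di, ef, eg, eh, ei, fh, fi, gh, gi
  2-simplices (18): abf, abg, acd, acg, adi, afi, bdh, bdi, bfh, bgi, cde, cef, cfh, cgh, deh, efi, egh, egi

so the chain groups are C_0 ≅ Z^9, C_1 ≅ Z^27, C_2 ≅ Z^18.

∂_1: C_1 → C_0 maps an edge to its endpoints' difference, ∂[p,q] = q − p. For instance
  ∂gh = h − g.
As a 9×27 matrix over Z this has rank 8, with invariant factors (1,1,1,1,1,1,1,1).

Boundary ∂_2: C_2 → C_1 acts by ∂[p,q,r] = [q,r] − [p,r] + [p,q]. For instance
  ∂abf = bf − af + ab,
  ∂cgh = gh − ch + cg.
As a 27×18 matrix over Z this has rank 18, with invariant factors (1,1,1,1,1,1,1,1,1,1,1,1,1,1,1,1,1,2).

Now H_k = ker ∂_k / im ∂_{k+1}, so:

  H_0: rank C_0 − rank ∂_1 = 9 − 8 = 1, and the invariant factors of ∂_1 are all 1, so H_0 = Z.
  H_1: rank ker ∂_1 − rank ∂_2 = (27 − 8) − 18 = 1, and ∂_2 has invariant factor 2 > 1, so H_1 = Z ⊕ Z/2Z.
  H_2: rank ker ∂_2 − rank ∂_3 = (18 − 18) − 0 = 0, and there is no ∂_3, so H_2 = 0.

(K is a triangulation of the Klein bottle.)

H_0 = Z,  H_1 = Z ⊕ Z/2Z,  H_2 = 0.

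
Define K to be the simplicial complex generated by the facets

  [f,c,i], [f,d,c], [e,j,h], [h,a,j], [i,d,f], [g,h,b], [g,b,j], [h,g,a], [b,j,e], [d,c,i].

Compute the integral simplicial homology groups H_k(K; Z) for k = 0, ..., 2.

H_0 ≅ Z^2,  H_1 ≅ Z,  H_2 ≅ Z.

Order the vertices as a < b < c < d < e < f < g < h < i < j. Listing each simplex with vertices in this order, K has dimension 2 with simplices:

  0-simplices (10): a, b, c, d, e, f, g, h, i, j
  1-simplices (18): ag, ah, aj, be, bg, bh, bj, cd, cf, ci, df, di, eh, ej, fi, gh, gj, hj
  2-simplices (10): agh, ahj, bej, bgh, bgj, cdf, cdi, cfi, dfi, ehj

so the chain groups are C_0 ≅ Z^10, C_1 ≅ Z^18, C_2 ≅ Z^10.

The boundary map ∂_1: C_1 → C_0 maps an edge to its endpoints' difference, ∂[p,q] = q − p. For instance
  ∂bh = h − b.
The resulting 10×18 matrix has rank 8, and its Smith normal form has invariant factors (1,1,1,1,1,1,1,1).

∂_2: C_2 → C_1 maps a triangle to the signed sum of its edges. For instance
  ∂cfi = fi − ci + cf,
  ∂bgj = gj − bj + bg.
This gives a 18×10 integer matrix of rank 9; reducing to Smith normal form yields diagonal entries (1,1,1,1,1,1,1,1,1).

Now H_k = ker ∂_k / im ∂_{k+1}, so:

  H_0: rank C_0 − rank ∂_1 = 10 − 8 = 2, and the invariant factors of ∂_1 are all 1, so H_0 = Z^2.
  H_1: rank ker ∂_1 − rank ∂_2 = (18 − 8) − 9 = 1, and the invariant factors of ∂_2 are all 1, so H_1 = Z.
  H_2: rank ker ∂_2 − rank ∂_3 = (10 − 9) − 0 = 1, and there is no ∂_3, so H_2 = Z.

As a check, the Euler characteristic is 10 − 18 + 10 = 2, which agrees with 2 − 1 + 1 = 2.
(K is a triangulation of the disjoint union of the 2-sphere S^2 and the cylinder S^1 x I.)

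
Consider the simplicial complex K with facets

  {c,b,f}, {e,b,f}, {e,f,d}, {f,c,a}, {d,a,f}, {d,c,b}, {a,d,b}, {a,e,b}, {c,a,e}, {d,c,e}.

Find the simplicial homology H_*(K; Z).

K has 6 vertices, 15 edges, 10 triangles.
rank ∂_0 = 0, rank ∂_1 = 5 ⇒ b_0 = 6 − 0 − 5 = 1; all invariant factors of ∂_1 are 1 so no torsion. So H_0 ≅ Z.
rank ∂_1 = 5, rank ∂_2 = 10 ⇒ b_1 = 15 − 5 − 10 = 0; ∂_2 has invariant factor(s) [2] giving torsion. So H_1 ≅ Z/2.
rank ∂_2 = 10, rank ∂_3 = 0 ⇒ b_2 = 10 − 10 − 0 = 0. So H_2 ≅ 0.

H_0 ≅ Z,  H_1 ≅ Z/2,  H_2 = 0.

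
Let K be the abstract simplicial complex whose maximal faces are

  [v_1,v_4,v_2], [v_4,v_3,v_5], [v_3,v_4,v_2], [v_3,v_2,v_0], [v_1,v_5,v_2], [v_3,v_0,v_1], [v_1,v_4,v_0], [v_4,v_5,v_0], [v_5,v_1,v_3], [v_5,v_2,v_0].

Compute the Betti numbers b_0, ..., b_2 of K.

b_0 = 1, b_1 = 0, b_2 = 0.

Fix the vertex order v_0 < v_1 < v_2 < v_3 < v_4 < v_5 and write every simplex with vertices in increasing order. Then dim K = 2 and the simplices of K are:

  0-simplices (6): [v_0], [v_1], [v_2], [v_3], [v_4], [v_5]
  1-simplices (15): (15 of them)
  2-simplices (10): [v_0,v_1,v_3], [v_0,v_1,v_4], [v_0,v_2,v_3], [v_0,v_2,v_5], [v_0,v_4,v_5], [v_1,v_2,v_4], [v_1,v_2,v_5], [v_1,v_3,v_5], [v_2,v_3,v_4], [v_3,v_4,v_5]

so the chain groups are C_0 ≅ Z^6, C_1 ≅ Z^15, C_2 ≅ Z^10.

Boundary ∂_1: C_1 → C_0 sends each edge [p,q] (with p < q) to q − p. For instance
  ∂[v_1,v_5] = [v_5] − [v_1].
The resulting 6×15 matrix has rank 5, and its Smith normal form has invariant factors (1,1,1,1,1).

∂_2: C_2 → C_1 maps a triangle to the signed sum of its edges. For instance
  ∂[v_1,v_2,v_5] = [v_2,v_5] − [v_1,v_5] + [v_1,v_2],
  ∂[v_0,v_1,v_4] = [v_1,v_4] − [v_0,v_4] + [v_0,v_1].
The resulting 15×10 matrix has rank 10, and its Smith normal form has invariant factors (1,1,1,1,1,1,1,1,1,2).

From H_k ≅ ker(∂_k) / im(∂_{k+1}) we obtain:

  H_0: rank C_0 − rank ∂_1 = 6 − 5 = 1, and the invariant factors of ∂_1 are all 1, so H_0 = Z.
  H_1: rank ker ∂_1 − rank ∂_2 = (15 − 5) − 10 = 0, and ∂_2 has invariant factor 2 > 1, so H_1 = Z/2Z.
  H_2: rank ker ∂_2 − rank ∂_3 = (10 − 10) − 0 = 0, and there is no ∂_3, so H_2 = 0.

As a check, the Euler characteristic is 6 − 15 + 10 = 1, which agrees with 1 − 0 + 0 = 1.

Hence the Betti numbers are b_0 = 1, b_1 = 0, b_2 = 0.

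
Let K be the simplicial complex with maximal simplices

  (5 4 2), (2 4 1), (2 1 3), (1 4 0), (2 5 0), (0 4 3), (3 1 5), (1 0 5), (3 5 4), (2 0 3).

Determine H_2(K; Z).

H_2 = 0.

Fix the vertex order 0 < 1 < 2 < 3 < 4 < 5 and write every simplex with vertices in increasing order. Then dim K = 2 and the simplices of K are:

  0-simplices (6): [0], [1], [2], [3], [4], [5]
  1-simplices (15): [0,1], [0,2], [0,3], [0,4], [0,5], [1,2], [1,3], [1,4], [1,5], [2,3], [2,4], [2,5], [3,4], [3,5], [4,5]
  2-simplices (10): [0,1,4], [0,1,5], [0,2,3], [0,2,5], [0,3,4], [1,2,3], [1,2,4], [1,3,5], [2,4,5], [3,4,5]

Hence C_0 ≅ Z^6, C_1 ≅ Z^15, C_2 ≅ Z^10.

The boundary map ∂_1: C_1 → C_0 sends each edge [p,q] (with p < q) to q − p.
This gives a 6×15 integer matrix of rank 5; reducing to Smith normal form yields diagonal entries (1,1,1,1,1).

∂_2: C_2 → C_1 maps a triangle to the signed sum of its edges. For instance
  ∂[2,4,5] = [4,5] − [2,5] + [2,4],
  ∂[1,2,4] = [2,4] − [1,4] + [1,2].
As a 15×10 matrix over Z this has rank 10, with invariant factors (1,1,1,1,1,1,1,1,1,2).

Now H_k = ker ∂_k / im ∂_{k+1}, so:

  H_2: rank ker ∂_2 − rank ∂_3 = (10 − 10) − 0 = 0, and there is no ∂_3, so H_2 = 0.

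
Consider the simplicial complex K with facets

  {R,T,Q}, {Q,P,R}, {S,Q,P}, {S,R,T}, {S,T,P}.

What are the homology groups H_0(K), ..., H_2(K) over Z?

We work with the vertex ordering P < Q < R < S < T. The simplices of K, each written with vertices in increasing order, are:

  0-simplices (5): P, Q, R, S, T
  1-simplices (10): PQ, PR, PS, PT, QR, QS, QT, RS, RT, ST
  2-simplices (5): PQR, PQS, PST, QRT, RST

giving chain groups C_0 ≅ Z^5, C_1 ≅ Z^10, C_2 ≅ Z^5.

The boundary map ∂_1: C_1 → C_0 sends each edge [p,q] (with p < q) to q − p.
This gives a 5×10 integer matrix of rank 4; reducing to Smith normal form yields diagonal entries (1,1,1,1).

Boundary ∂_2: C_2 → C_1 maps a triangle to the signed sum of its edges. For instance
  ∂QRT = RT − QT + QR,
  ∂PQR = QR − PR + PQ.
As a 10×5 matrix over Z this has rank 5, with invariant factors (1,1,1,1,1).

Reading off H_k = ker ∂_k / im ∂_{k+1}:

  H_0: rank C_0 − rank ∂_1 = 5 − 4 = 1, and the invariant factors of ∂_1 are all 1, so H_0 = Z.
  H_1: rank ker ∂_1 − rank ∂_2 = (10 − 4) − 5 = 1, and the invariant factors of ∂_2 are all 1, so H_1 = Z.
  H_2: rank ker ∂_2 − rank ∂_3 = (5 − 5) − 0 = 0, and there is no ∂_3, so H_2 = 0.

H_0 = Z,  H_1 = Z,  H_2 = 0.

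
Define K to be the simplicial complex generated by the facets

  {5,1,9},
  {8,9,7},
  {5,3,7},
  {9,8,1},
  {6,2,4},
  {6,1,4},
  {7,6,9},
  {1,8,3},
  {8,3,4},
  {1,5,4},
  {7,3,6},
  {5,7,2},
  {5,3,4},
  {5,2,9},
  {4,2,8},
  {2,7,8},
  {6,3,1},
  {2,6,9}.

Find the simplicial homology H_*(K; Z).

Take the total order 1 < 2 < 3 < 4 < 5 < 6 < 7 < 8 < 9 on the vertex set. Then K (dimension 2) consists of the simplices:

  0-simplices (9): [1], [2], [3], [4], [5], [6], [7], [8], [9]
  1-simplices (27): (27 of them)
  2-simplices (18): [1,3,6], [1,3,8], [1,4,5], [1,4,6], [1,5,9], [1,8,9], [2,4,6], [2,4,8], [2,5,7], [2,5,9], [2,6,9], [2,7,8], [3,4,5], [3,4,8], [3,5,7], [3,6,7], [6,7,9], [7,8,9]

Hence C_0 ≅ Z^9, C_1 ≅ Z^27, C_2 ≅ Z^18.

∂_1: C_1 → C_0 sends each edge [p,q] (with p < q) to q − p. For instance
  ∂[8,9] = [9] − [8].
The resulting 9×27 matrix has rank 8, and its Smith normal form has invariant factors (1,1,1,1,1,1,1,1).

Boundary ∂_2: C_2 → C_1 maps a triangle to the signed sum of its edges. For instance
  ∂[2,5,9] = [5,9] − [2,9] + [2,5],
  ∂[2,7,8] = [7,8] − [2,8] + [2,7].
The resulting 27×18 matrix has rank 18, and its Smith normal form has invariant factors (1,1,1,1,1,1,1,1,1,1,1,1,1,1,1,1,1,2).

Reading off H_k = ker ∂_k / im ∂_{k+1}:

  H_0: rank C_0 − rank ∂_1 = 9 − 8 = 1, and the invariant factors of ∂_1 are all 1, so H_0 = Z.
  H_1: rank ker ∂_1 − rank ∂_2 = (27 − 8) − 18 = 1, and ∂_2 has invariant factor 2 > 1, so H_1 = Z × Z/2.
  H_2: rank ker ∂_2 − rank ∂_3 = (18 − 18) − 0 = 0, and there is no ∂_3, so H_2 = 0.

H_0 = Z,  H_1 = Z × Z/2,  H_2 = 0.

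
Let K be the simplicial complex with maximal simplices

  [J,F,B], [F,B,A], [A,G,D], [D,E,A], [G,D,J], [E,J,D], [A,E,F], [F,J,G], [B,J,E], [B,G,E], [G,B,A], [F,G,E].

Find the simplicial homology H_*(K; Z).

Take the total order A < B < D < E < F < G < J on the vertex set. Then K (dimension 2) consists of the simplices:

  0-simplices (7): A, B, D, E, F, G, J
  1-simplices (18): AB, AD, AE, AF, AG, BE, BF, BG, BJ, DE, DG, DJ, EF, EG, EJ, FG, FJ, GJ
  2-simplices (12): ABF, ABG, ADE, ADG, AEF, BEG, BEJ, BFJ, DEJ, DGJ, EFG, FGJ

Hence C_0 ≅ Z^7, C_1 ≅ Z^18, C_2 ≅ Z^12.

The boundary map ∂_1: C_1 → C_0 maps an edge to its endpoints' difference, ∂[p,q] = q − p.
As a 7×18 matrix over Z this has rank 6, with invariant factors (1,1,1,1,1,1).

∂_2: C_2 → C_1 sends each 2-simplex [p,q,r] to [q,r] − [p,r] + [p,q]. For instance
  ∂BEJ = EJ − BJ + BE,
  ∂ADE = DE − AE + AD.
This gives a 18×12 integer matrix of rank 12; reducing to Smith normal form yields diagonal entries (1,1,1,1,1,1,1,1,1,1,1,2).

From H_k ≅ ker(∂_k) / im(∂_{k+1}) we obtain:

  H_0: rank C_0 − rank ∂_1 = 7 − 6 = 1, and the invariant factors of ∂_1 are all 1, so H_0 = Z.
  H_1: rank ker ∂_1 − rank ∂_2 = (18 − 6) − 12 = 0, and ∂_2 has invariant factor 2 > 1, so H_1 = Z/2.
  H_2: rank ker ∂_2 − rank ∂_3 = (12 − 12) − 0 = 0, and there is no ∂_3, so H_2 = 0.

As a check, the Euler characteristic is 7 − 18 + 12 = 1, which agrees with 1 − 0 + 0 = 1.

H_0 = Z,  H_1 = Z/2,  H_2 = 0.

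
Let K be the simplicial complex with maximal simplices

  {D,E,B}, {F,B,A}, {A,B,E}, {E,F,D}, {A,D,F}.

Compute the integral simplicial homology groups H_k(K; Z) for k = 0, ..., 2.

H_0 ≅ Z,  H_1 ≅ Z,  H_2 = 0.

Fix the vertex order A < B < D < E < F and write every simplex with vertices in increasing order. Then dim K = 2 and the simplices of K are:

  0-simplices (5): A, B, D, E, F
  1-simplices (10): AB, AD, AE, AF, BD, BE, BF, DE, DF, EF
  2-simplices (5): ABE, ABF, ADF, BDE, DEF

Hence C_0 ≅ Z^5, C_1 ≅ Z^10, C_2 ≅ Z^5.

The boundary map ∂_1: C_1 → C_0 sends each edge [p,q] (with p < q) to q − p.
The 5×10 boundary matrix has rank 4 and Smith normal form diag(1,1,1,1).

∂_2: C_2 → C_1 maps a triangle to the signed sum of its edges. For instance
  ∂ADF = DF − AF + AD,
  ∂BDE = DE − BE + BD.
The 10×5 boundary matrix has rank 5 and Smith normal form diag(1,1,1,1,1).

Reading off H_k = ker ∂_k / im ∂_{k+1}:

  H_0: rank C_0 − rank ∂_1 = 5 − 4 = 1, and the invariant factors of ∂_1 are all 1, so H_0 ≅ Z.
  H_1: rank ker ∂_1 − rank ∂_2 = (10 − 4) − 5 = 1, and the invariant factors of ∂_2 are all 1, so H_1 ≅ Z.
  H_2: rank ker ∂_2 − rank ∂_3 = (5 − 5) − 0 = 0, and there is no ∂_3, so H_2 ≅ 0.

(K is a triangulation of the Möbius band.)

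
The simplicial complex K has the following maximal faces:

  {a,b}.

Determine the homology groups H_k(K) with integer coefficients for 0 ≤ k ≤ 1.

H_0 = Z,  H_1 = 0.

We work with the vertex ordering a < b. The simplices of K, each written with vertices in increasing order, are:

  0-simplices (2): a, b
  1-simplices (1): ab

Hence C_0 ≅ Z^2, C_1 ≅ Z^1.

The boundary map ∂_1: C_1 → C_0 maps an edge to its endpoints' difference, ∂[p,q] = q − p. For instance
  ∂ab = b − a.
This gives a 2×1 integer matrix of rank 1; reducing to Smith normal form yields diagonal entries (1).

Reading off H_k = ker ∂_k / im ∂_{k+1}:

  H_0: rank C_0 − rank ∂_1 = 2 − 1 = 1, and the invariant factors of ∂_1 are all 1, so H_0 ≅ Z.
  H_1: rank ker ∂_1 − rank ∂_2 = (1 − 1) − 0 = 0, and there is no ∂_2, so H_1 ≅ 0.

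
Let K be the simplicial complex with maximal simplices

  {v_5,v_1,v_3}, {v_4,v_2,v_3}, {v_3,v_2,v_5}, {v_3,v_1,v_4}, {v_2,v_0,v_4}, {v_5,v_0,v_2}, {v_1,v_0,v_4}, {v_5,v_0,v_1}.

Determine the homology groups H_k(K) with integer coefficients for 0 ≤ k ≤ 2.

H_0 = Z,  H_1 = 0,  H_2 = Z.

Order the vertices as v_0 < v_1 < v_2 < v_3 < v_4 < v_5. Listing each simplex with vertices in this order, K has dimension 2 with simplices:

  0-simplices (6): [v_0], [v_1], [v_2], [v_3], [v_4], [v_5]
  1-simplices (12): [v_0,v_1], [v_0,v_2], [v_0,v_4], [v_0,v_5], [v_1,v_3], [v_1,v_4], [v_1,v_5], [v_2,v_3], [v_2,v_4], [v_2,v_5], [v_3,v_4], [v_3,v_5]
  2-simplices (8): [v_0,v_1,v_4], [v_0,v_1,v_5], [v_0,v_2,v_4], [v_0,v_2,v_5], [v_1,v_3,v_4], [v_1,v_3,v_5], [v_2,v_3,v_4], [v_2,v_3,v_5]

so the chain groups are C_0 ≅ Z^6, C_1 ≅ Z^12, C_2 ≅ Z^8.

∂_1: C_1 → C_0 maps an edge to its endpoints' difference, ∂[p,q] = q − p. For instance
  ∂[v_1,v_5] = [v_5] − [v_1].
This gives a 6×12 integer matrix of rank 5; reducing to Smith normal form yields diagonal entries (1,1,1,1,1).

The boundary map ∂_2: C_2 → C_1 sends each 2-simplex [p,q,r] to [q,r] − [p,r] + [p,q]. For instance
  ∂[v_0,v_1,v_5] = [v_1,v_5] − [v_0,v_5] + [v_0,v_1],
  ∂[v_0,v_2,v_4] = [v_2,v_4] − [v_0,v_4] + [v_0,v_2].
This gives a 12×8 integer matrix of rank 7; reducing to Smith normal form yields diagonal entries (1,1,1,1,1,1,1).

Now H_k = ker ∂_k / im ∂_{k+1}, so:

  H_0: rank C_0 − rank ∂_1 = 6 − 5 = 1, and the invariant factors of ∂_1 are all 1, so H_0 = Z.
  H_1: rank ker ∂_1 − rank ∂_2 = (12 − 5) − 7 = 0, and the invariant factors of ∂_2 are all 1, so H_1 = 0.
  H_2: rank ker ∂_2 − rank ∂_3 = (8 − 7) − 0 = 1, and there is no ∂_3, so H_2 = Z.

As a check, the Euler characteristic is 6 − 12 + 8 = 2, which agrees with 1 − 0 + 1 = 2.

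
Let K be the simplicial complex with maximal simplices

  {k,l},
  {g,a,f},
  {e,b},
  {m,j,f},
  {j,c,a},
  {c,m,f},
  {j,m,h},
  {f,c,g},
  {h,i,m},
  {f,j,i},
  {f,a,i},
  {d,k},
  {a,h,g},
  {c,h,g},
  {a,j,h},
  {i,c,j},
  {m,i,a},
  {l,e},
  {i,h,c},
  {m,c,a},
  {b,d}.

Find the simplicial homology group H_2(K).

H_2 ≅ Z.

Fix the vertex order a < b < c < d < e < f < g < h < i < j < k < l < m and write every simplex with vertices in increasing order. Then dim K = 2 and the simplices of K are:

  0-simplices (13): a, b, c, d, e, f, g, h, i, j, k, l, m
  1-simplices (29): ac, af, ag, ah, ai, aj, am, bd, be, cf, cg, ch, ci, cj, cm, dk, el, fg, fi, fj, fm, gh, hi, hj, hm, ij, im, jm, kl
  2-simplices (16): acj, acm, afg, afi, agh, ahj, aim, cfg, cfm, cgh, chi, cij, fij, fjm, him, hjm

giving chain groups C_0 ≅ Z^13, C_1 ≅ Z^29, C_2 ≅ Z^16.

Boundary ∂_1: C_1 → C_0 is given by ∂[p,q] = [q] − [p].
The resulting 13×29 matrix has rank 11, and its Smith normal form has invariant factors (1,1,1,1,1,1,1,1,1,1,1).

The boundary map ∂_2: C_2 → C_1 acts by ∂[p,q,r] = [q,r] − [p,r] + [p,q]. For instance
  ∂fij = ij − fj + fi,
  ∂acj = cj − aj + ac.
The 29×16 boundary matrix has rank 15 and Smith normal form diag(1,1,1,1,1,1,1,1,1,1,1,1,1,1,1).

Now H_k = ker ∂_k / im ∂_{k+1}, so:

  H_2: rank ker ∂_2 − rank ∂_3 = (16 − 15) − 0 = 1, and there is no ∂_3, so H_2 ≅ Z.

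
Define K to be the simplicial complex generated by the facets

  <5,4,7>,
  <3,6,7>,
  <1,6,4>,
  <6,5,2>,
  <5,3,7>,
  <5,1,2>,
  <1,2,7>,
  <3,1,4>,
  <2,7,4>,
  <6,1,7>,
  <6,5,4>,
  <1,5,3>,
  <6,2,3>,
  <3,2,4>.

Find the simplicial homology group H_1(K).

H_1 = Z^2.

Take the total order 1 < 2 < 3 < 4 < 5 < 6 < 7 on the vertex set. Then K (dimension 2) consists of the simplices:

  0-simplices (7): [1], [2], [3], [4], [5], [6], [7]
  1-simplices (21): [1,2], [1,3], [1,4], [1,5], [1,6], [1,7], [2,3], [2,4], [2,5], [2,6], [2,7], [3,4], [3,5], [3,6], [3,7], [4,5], [4,6], [4,7], [5,6], [5,7], [6,7]
  2-simplices (14): [1,2,5], [1,2,7], [1,3,4], [1,3,5], [1,4,6], [1,6,7], [2,3,4], [2,3,6], [2,4,7], [2,5,6], [3,5,7], [3,6,7], [4,5,6], [4,5,7]

so the chain groups are C_0 ≅ Z^7, C_1 ≅ Z^21, C_2 ≅ Z^14.

∂_1: C_1 → C_0 sends each edge [p,q] (with p < q) to q − p. For instance
  ∂[1,7] = [7] − [1].
The resulting 7×21 matrix has rank 6, and its Smith normal form has invariant factors (1,1,1,1,1,1).

The boundary map ∂_2: C_2 → C_1 sends each 2-simplex [p,q,r] to [q,r] − [p,r] + [p,q]. For instance
  ∂[2,3,6] = [3,6] − [2,6] + [2,3],
  ∂[1,3,4] = [3,4] − [1,4] + [1,3].
As a 21×14 matrix over Z this has rank 13, with invariant factors (1,1,1,1,1,1,1,1,1,1,1,1,1).

Reading off H_k = ker ∂_k / im ∂_{k+1}:

  H_1: rank ker ∂_1 − rank ∂_2 = (21 − 6) − 13 = 2, and the invariant factors of ∂_2 are all 1, so H_1 ≅ Z^2.

(K is a triangulation of the torus T^2.)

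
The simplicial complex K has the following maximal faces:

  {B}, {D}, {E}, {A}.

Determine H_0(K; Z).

H_0 ≅ Z^4.

Take the total order A < B < D < E on the vertex set. Then K (dimension 0) consists of the simplices:

  0-simplices (4): A, B, D, E

Hence C_0 ≅ Z^4.

Computing H_k = (kernel of ∂_k) / (image of ∂_{k+1}):

  H_0: rank C_0 − rank ∂_1 = 4 − 0 = 4, and there is no ∂_1, so H_0 ≅ Z^4.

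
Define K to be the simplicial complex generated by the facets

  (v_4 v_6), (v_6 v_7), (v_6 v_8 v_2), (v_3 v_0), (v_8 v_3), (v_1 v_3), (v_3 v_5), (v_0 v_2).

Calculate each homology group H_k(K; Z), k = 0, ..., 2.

We work with the vertex ordering v_0 < v_1 < v_2 < v_3 < v_4 < v_5 < v_6 < v_7 < v_8. The simplices of K, each written with vertices in increasing order, are:

  0-simplices (9): [v_0], [v_1], [v_2], [v_3], [v_4], [v_5], [v_6], [v_7], [v_8]
  1-simplices (10): [v_0,v_2], [v_0,v_3], [v_1,v_3], [v_2,v_6], [v_2,v_8], [v_3,v_5], [v_3,v_8], [v_4,v_6], [v_6,v_7], [v_6,v_8]
  2-simplices (1): [v_2,v_6,v_8]

Hence C_0 ≅ Z^9, C_1 ≅ Z^10, C_2 ≅ Z^1.

The boundary map ∂_1: C_1 → C_0 is given by ∂[p,q] = [q] − [p]. For instance
  ∂[v_4,v_6] = [v_6] − [v_4].
As a 9×10 matrix over Z this has rank 8, with invariant factors (1,1,1,1,1,1,1,1).

Boundary ∂_2: C_2 → C_1 acts by ∂[p,q,r] = [q,r] − [p,r] + [p,q]. For instance
  ∂[v_2,v_6,v_8] = [v_6,v_8] − [v_2,v_8] + [v_2,v_6].
The 10×1 boundary matrix has rank 1 and Smith normal form diag(1).

Now H_k = ker ∂_k / im ∂_{k+1}, so:

  H_0: rank C_0 − rank ∂_1 = 9 − 8 = 1, and the invariant factors of ∂_1 are all 1, so H_0 = Z.
  H_1: rank ker ∂_1 − rank ∂_2 = (10 − 8) − 1 = 1, and the invariant factors of ∂_2 are all 1, so H_1 = Z.
  H_2: rank ker ∂_2 − rank ∂_3 = (1 − 1) − 0 = 0, and there is no ∂_3, so H_2 = 0.

H_0 ≅ Z,  H_1 ≅ Z,  H_2 = 0.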